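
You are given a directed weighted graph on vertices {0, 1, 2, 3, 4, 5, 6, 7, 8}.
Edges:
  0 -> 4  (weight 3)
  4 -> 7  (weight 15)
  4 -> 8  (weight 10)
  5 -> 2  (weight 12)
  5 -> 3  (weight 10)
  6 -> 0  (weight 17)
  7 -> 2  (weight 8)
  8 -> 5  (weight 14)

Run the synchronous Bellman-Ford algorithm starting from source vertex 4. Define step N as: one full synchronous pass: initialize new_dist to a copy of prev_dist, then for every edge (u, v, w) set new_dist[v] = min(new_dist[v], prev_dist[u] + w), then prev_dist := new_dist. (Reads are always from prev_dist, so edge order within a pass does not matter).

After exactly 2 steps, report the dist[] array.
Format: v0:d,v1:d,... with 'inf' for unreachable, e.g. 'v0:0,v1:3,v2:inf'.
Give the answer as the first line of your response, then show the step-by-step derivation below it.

v0:inf,v1:inf,v2:23,v3:inf,v4:0,v5:24,v6:inf,v7:15,v8:10

step 1: dist = v0:inf,v1:inf,v2:inf,v3:inf,v4:0,v5:inf,v6:inf,v7:15,v8:10
step 2: dist = v0:inf,v1:inf,v2:23,v3:inf,v4:0,v5:24,v6:inf,v7:15,v8:10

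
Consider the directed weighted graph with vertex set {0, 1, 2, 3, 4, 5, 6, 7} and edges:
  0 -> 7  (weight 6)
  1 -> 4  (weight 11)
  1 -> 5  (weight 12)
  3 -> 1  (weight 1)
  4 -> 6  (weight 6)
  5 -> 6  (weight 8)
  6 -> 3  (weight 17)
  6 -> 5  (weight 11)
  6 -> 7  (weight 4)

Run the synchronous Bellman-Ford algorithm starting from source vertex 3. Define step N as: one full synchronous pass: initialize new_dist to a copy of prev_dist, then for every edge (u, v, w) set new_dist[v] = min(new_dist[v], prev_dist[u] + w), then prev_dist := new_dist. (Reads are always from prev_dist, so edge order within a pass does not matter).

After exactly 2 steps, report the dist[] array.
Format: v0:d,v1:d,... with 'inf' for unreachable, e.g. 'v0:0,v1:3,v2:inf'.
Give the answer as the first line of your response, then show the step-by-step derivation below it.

v0:inf,v1:1,v2:inf,v3:0,v4:12,v5:13,v6:inf,v7:inf

step 1: dist = v0:inf,v1:1,v2:inf,v3:0,v4:inf,v5:inf,v6:inf,v7:inf
step 2: dist = v0:inf,v1:1,v2:inf,v3:0,v4:12,v5:13,v6:inf,v7:inf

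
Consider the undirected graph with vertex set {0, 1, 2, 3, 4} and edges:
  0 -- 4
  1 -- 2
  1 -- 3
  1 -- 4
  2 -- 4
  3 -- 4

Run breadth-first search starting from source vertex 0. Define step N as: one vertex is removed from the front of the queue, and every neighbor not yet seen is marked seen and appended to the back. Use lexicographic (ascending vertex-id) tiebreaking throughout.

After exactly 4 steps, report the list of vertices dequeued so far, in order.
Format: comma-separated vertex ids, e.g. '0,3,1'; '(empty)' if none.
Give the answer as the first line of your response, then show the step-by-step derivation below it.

0,4,1,2

step 1: dequeue 0; queue=[4]; order=0
step 2: dequeue 4; queue=[1,2,3]; order=0,4
step 3: dequeue 1; queue=[2,3]; order=0,4,1
step 4: dequeue 2; queue=[3]; order=0,4,1,2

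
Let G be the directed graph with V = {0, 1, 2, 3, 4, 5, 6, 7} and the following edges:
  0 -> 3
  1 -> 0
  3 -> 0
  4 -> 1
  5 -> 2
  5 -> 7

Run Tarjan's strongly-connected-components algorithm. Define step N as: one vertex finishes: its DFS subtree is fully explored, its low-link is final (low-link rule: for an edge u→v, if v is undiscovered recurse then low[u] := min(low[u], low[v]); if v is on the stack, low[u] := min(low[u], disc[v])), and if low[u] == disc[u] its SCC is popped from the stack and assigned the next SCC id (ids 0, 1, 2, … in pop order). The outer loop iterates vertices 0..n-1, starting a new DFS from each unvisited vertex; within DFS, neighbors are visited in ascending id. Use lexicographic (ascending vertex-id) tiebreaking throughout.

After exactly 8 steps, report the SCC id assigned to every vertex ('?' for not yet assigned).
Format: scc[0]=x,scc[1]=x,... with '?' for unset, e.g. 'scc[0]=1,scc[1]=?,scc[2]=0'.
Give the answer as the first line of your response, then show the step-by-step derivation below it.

scc[0]=0,scc[1]=1,scc[2]=2,scc[3]=0,scc[4]=3,scc[5]=5,scc[6]=6,scc[7]=4

step 1: low=(low[0]=0,low[1]=?,low[2]=?,low[3]=0,low[4]=?,low[5]=?,low[6]=?,low[7]=?); scc=(scc[0]=?,scc[1]=?,scc[2]=?,scc[3]=?,scc[4]=?,scc[5]=?,scc[6]=?,scc[7]=?)
step 2: low=(low[0]=0,low[1]=?,low[2]=?,low[3]=0,low[4]=?,low[5]=?,low[6]=?,low[7]=?); scc=(scc[0]=0,scc[1]=?,scc[2]=?,scc[3]=0,scc[4]=?,scc[5]=?,scc[6]=?,scc[7]=?)
step 3: low=(low[0]=0,low[1]=2,low[2]=?,low[3]=0,low[4]=?,low[5]=?,low[6]=?,low[7]=?); scc=(scc[0]=0,scc[1]=1,scc[2]=?,scc[3]=0,scc[4]=?,scc[5]=?,scc[6]=?,scc[7]=?)
step 4: low=(low[0]=0,low[1]=2,low[2]=3,low[3]=0,low[4]=?,low[5]=?,low[6]=?,low[7]=?); scc=(scc[0]=0,scc[1]=1,scc[2]=2,scc[3]=0,scc[4]=?,scc[5]=?,scc[6]=?,scc[7]=?)
step 5: low=(low[0]=0,low[1]=2,low[2]=3,low[3]=0,low[4]=4,low[5]=?,low[6]=?,low[7]=?); scc=(scc[0]=0,scc[1]=1,scc[2]=2,scc[3]=0,scc[4]=3,scc[5]=?,scc[6]=?,scc[7]=?)
step 6: low=(low[0]=0,low[1]=2,low[2]=3,low[3]=0,low[4]=4,low[5]=5,low[6]=?,low[7]=6); scc=(scc[0]=0,scc[1]=1,scc[2]=2,scc[3]=0,scc[4]=3,scc[5]=?,scc[6]=?,scc[7]=4)
step 7: low=(low[0]=0,low[1]=2,low[2]=3,low[3]=0,low[4]=4,low[5]=5,low[6]=?,low[7]=6); scc=(scc[0]=0,scc[1]=1,scc[2]=2,scc[3]=0,scc[4]=3,scc[5]=5,scc[6]=?,scc[7]=4)
step 8: low=(low[0]=0,low[1]=2,low[2]=3,low[3]=0,low[4]=4,low[5]=5,low[6]=7,low[7]=6); scc=(scc[0]=0,scc[1]=1,scc[2]=2,scc[3]=0,scc[4]=3,scc[5]=5,scc[6]=6,scc[7]=4)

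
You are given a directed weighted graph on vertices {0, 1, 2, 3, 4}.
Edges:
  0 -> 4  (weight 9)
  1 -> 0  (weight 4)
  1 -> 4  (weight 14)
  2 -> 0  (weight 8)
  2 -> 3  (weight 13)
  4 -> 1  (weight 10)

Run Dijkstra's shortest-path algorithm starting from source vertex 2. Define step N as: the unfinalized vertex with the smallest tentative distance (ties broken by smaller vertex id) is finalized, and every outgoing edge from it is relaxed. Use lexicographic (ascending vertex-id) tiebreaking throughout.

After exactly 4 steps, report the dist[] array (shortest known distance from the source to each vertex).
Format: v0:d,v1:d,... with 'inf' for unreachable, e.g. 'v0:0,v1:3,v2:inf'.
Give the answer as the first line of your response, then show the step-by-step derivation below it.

v0:8,v1:27,v2:0,v3:13,v4:17

step 1: dist = v0:8,v1:inf,v2:0,v3:13,v4:inf
step 2: dist = v0:8,v1:inf,v2:0,v3:13,v4:17
step 3: dist = v0:8,v1:inf,v2:0,v3:13,v4:17
step 4: dist = v0:8,v1:27,v2:0,v3:13,v4:17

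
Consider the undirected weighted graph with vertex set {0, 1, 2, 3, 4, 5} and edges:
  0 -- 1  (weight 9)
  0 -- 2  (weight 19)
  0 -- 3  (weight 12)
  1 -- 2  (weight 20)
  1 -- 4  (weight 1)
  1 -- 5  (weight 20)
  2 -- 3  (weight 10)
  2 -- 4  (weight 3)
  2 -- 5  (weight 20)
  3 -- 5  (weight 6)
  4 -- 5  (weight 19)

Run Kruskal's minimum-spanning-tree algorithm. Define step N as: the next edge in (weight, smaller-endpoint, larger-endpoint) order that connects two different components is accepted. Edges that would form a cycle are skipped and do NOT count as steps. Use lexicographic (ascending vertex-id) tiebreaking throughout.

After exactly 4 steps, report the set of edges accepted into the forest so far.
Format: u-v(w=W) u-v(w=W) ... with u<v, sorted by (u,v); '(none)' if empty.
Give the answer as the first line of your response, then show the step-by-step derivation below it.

0-1(w=9) 1-4(w=1) 2-4(w=3) 3-5(w=6)

step 1: add edge 1-4 (w=1); MST = {1-4(w=1)}
step 2: add edge 2-4 (w=3); MST = {1-4(w=1) 2-4(w=3)}
step 3: add edge 3-5 (w=6); MST = {1-4(w=1) 2-4(w=3) 3-5(w=6)}
step 4: add edge 0-1 (w=9); MST = {0-1(w=9) 1-4(w=1) 2-4(w=3) 3-5(w=6)}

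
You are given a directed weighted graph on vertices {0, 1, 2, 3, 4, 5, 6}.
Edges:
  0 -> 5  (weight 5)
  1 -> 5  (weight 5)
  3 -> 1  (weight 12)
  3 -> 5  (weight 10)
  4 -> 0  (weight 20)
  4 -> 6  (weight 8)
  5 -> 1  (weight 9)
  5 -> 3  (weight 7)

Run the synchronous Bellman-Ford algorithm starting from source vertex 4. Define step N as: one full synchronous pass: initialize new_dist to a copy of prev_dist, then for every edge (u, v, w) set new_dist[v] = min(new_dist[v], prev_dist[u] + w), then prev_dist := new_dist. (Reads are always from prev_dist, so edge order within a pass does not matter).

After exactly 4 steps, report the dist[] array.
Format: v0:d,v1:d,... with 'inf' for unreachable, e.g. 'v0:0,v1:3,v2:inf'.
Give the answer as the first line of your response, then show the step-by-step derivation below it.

v0:20,v1:34,v2:inf,v3:32,v4:0,v5:25,v6:8

step 1: dist = v0:20,v1:inf,v2:inf,v3:inf,v4:0,v5:inf,v6:8
step 2: dist = v0:20,v1:inf,v2:inf,v3:inf,v4:0,v5:25,v6:8
step 3: dist = v0:20,v1:34,v2:inf,v3:32,v4:0,v5:25,v6:8
step 4: dist = v0:20,v1:34,v2:inf,v3:32,v4:0,v5:25,v6:8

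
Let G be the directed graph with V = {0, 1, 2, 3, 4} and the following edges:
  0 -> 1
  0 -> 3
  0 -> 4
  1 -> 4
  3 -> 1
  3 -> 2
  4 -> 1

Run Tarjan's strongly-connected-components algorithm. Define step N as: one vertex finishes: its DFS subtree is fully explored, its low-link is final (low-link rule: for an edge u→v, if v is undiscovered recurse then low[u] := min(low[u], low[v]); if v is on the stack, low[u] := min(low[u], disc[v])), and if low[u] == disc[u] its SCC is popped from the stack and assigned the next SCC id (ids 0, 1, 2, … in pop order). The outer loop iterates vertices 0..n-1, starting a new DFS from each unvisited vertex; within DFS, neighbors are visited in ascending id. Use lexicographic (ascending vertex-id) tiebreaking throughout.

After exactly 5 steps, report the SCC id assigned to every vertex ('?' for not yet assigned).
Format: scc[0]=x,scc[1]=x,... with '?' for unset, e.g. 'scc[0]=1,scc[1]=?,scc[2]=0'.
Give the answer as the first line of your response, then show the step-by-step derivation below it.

scc[0]=3,scc[1]=0,scc[2]=1,scc[3]=2,scc[4]=0

step 1: low=(low[0]=0,low[1]=1,low[2]=?,low[3]=?,low[4]=1); scc=(scc[0]=?,scc[1]=?,scc[2]=?,scc[3]=?,scc[4]=?)
step 2: low=(low[0]=0,low[1]=1,low[2]=?,low[3]=?,low[4]=1); scc=(scc[0]=?,scc[1]=0,scc[2]=?,scc[3]=?,scc[4]=0)
step 3: low=(low[0]=0,low[1]=1,low[2]=4,low[3]=3,low[4]=1); scc=(scc[0]=?,scc[1]=0,scc[2]=1,scc[3]=?,scc[4]=0)
step 4: low=(low[0]=0,low[1]=1,low[2]=4,low[3]=3,low[4]=1); scc=(scc[0]=?,scc[1]=0,scc[2]=1,scc[3]=2,scc[4]=0)
step 5: low=(low[0]=0,low[1]=1,low[2]=4,low[3]=3,low[4]=1); scc=(scc[0]=3,scc[1]=0,scc[2]=1,scc[3]=2,scc[4]=0)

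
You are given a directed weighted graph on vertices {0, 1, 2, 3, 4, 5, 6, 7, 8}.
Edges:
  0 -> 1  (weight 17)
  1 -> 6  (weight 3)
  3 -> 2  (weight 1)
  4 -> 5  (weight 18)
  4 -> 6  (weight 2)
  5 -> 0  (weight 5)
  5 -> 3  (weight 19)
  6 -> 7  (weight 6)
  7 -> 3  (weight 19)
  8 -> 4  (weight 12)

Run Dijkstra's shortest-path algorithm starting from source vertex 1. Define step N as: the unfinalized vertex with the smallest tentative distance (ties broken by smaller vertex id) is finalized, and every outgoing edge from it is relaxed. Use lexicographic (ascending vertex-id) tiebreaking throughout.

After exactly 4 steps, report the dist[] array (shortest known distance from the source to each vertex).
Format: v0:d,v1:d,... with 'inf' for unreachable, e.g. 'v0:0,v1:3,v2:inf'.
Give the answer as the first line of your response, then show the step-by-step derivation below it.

v0:inf,v1:0,v2:29,v3:28,v4:inf,v5:inf,v6:3,v7:9,v8:inf

step 1: dist = v0:inf,v1:0,v2:inf,v3:inf,v4:inf,v5:inf,v6:3,v7:inf,v8:inf
step 2: dist = v0:inf,v1:0,v2:inf,v3:inf,v4:inf,v5:inf,v6:3,v7:9,v8:inf
step 3: dist = v0:inf,v1:0,v2:inf,v3:28,v4:inf,v5:inf,v6:3,v7:9,v8:inf
step 4: dist = v0:inf,v1:0,v2:29,v3:28,v4:inf,v5:inf,v6:3,v7:9,v8:inf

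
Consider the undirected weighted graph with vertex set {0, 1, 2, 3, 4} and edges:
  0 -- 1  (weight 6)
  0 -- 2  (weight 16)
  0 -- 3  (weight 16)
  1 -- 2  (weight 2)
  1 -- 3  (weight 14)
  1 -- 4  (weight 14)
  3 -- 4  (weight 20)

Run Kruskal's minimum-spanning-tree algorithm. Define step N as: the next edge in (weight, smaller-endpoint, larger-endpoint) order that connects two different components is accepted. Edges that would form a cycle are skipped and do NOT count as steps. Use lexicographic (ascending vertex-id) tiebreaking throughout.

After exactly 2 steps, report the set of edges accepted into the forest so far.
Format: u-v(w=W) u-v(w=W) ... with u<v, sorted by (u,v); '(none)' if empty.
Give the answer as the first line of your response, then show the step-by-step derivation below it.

0-1(w=6) 1-2(w=2)

step 1: add edge 1-2 (w=2); MST = {1-2(w=2)}
step 2: add edge 0-1 (w=6); MST = {0-1(w=6) 1-2(w=2)}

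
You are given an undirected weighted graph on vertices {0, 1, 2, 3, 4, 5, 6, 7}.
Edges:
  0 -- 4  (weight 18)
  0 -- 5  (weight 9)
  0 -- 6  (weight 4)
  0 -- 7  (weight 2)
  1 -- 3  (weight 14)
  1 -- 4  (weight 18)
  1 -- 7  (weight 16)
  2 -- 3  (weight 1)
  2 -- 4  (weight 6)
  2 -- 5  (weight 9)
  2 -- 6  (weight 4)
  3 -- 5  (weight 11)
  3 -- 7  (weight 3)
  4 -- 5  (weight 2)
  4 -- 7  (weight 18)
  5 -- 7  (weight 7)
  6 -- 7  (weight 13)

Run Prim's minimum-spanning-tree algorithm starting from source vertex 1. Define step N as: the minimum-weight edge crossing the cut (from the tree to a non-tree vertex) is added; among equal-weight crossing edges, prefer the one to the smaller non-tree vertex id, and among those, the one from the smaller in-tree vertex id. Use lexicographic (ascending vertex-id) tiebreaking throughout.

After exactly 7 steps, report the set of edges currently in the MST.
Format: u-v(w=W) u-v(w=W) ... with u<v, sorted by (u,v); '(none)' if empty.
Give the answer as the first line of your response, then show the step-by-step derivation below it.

0-6(w=4) 0-7(w=2) 1-3(w=14) 2-3(w=1) 2-4(w=6) 3-7(w=3) 4-5(w=2)

step 1: add edge 1-3 (w=14); MST = {1-3(w=14)}
step 2: add edge 2-3 (w=1); MST = {1-3(w=14) 2-3(w=1)}
step 3: add edge 3-7 (w=3); MST = {1-3(w=14) 2-3(w=1) 3-7(w=3)}
step 4: add edge 0-7 (w=2); MST = {0-7(w=2) 1-3(w=14) 2-3(w=1) 3-7(w=3)}
step 5: add edge 0-6 (w=4); MST = {0-6(w=4) 0-7(w=2) 1-3(w=14) 2-3(w=1) 3-7(w=3)}
step 6: add edge 2-4 (w=6); MST = {0-6(w=4) 0-7(w=2) 1-3(w=14) 2-3(w=1) 2-4(w=6) 3-7(w=3)}
step 7: add edge 4-5 (w=2); MST = {0-6(w=4) 0-7(w=2) 1-3(w=14) 2-3(w=1) 2-4(w=6) 3-7(w=3) 4-5(w=2)}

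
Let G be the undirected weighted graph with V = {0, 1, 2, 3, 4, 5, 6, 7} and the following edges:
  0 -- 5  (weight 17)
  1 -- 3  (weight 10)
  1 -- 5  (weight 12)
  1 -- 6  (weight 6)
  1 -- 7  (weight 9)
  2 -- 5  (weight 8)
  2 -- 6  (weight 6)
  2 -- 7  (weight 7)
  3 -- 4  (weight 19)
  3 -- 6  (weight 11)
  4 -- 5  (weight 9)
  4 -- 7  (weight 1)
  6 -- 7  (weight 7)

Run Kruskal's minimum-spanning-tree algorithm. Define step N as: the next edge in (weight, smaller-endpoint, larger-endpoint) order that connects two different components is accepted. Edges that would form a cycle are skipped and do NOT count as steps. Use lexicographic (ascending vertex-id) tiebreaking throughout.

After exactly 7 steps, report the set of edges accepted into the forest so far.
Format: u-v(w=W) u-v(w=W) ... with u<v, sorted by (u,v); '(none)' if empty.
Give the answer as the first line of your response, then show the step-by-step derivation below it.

0-5(w=17) 1-3(w=10) 1-6(w=6) 2-5(w=8) 2-6(w=6) 2-7(w=7) 4-7(w=1)

step 1: add edge 4-7 (w=1); MST = {4-7(w=1)}
step 2: add edge 1-6 (w=6); MST = {1-6(w=6) 4-7(w=1)}
step 3: add edge 2-6 (w=6); MST = {1-6(w=6) 2-6(w=6) 4-7(w=1)}
step 4: add edge 2-7 (w=7); MST = {1-6(w=6) 2-6(w=6) 2-7(w=7) 4-7(w=1)}
step 5: add edge 2-5 (w=8); MST = {1-6(w=6) 2-5(w=8) 2-6(w=6) 2-7(w=7) 4-7(w=1)}
step 6: add edge 1-3 (w=10); MST = {1-3(w=10) 1-6(w=6) 2-5(w=8) 2-6(w=6) 2-7(w=7) 4-7(w=1)}
step 7: add edge 0-5 (w=17); MST = {0-5(w=17) 1-3(w=10) 1-6(w=6) 2-5(w=8) 2-6(w=6) 2-7(w=7) 4-7(w=1)}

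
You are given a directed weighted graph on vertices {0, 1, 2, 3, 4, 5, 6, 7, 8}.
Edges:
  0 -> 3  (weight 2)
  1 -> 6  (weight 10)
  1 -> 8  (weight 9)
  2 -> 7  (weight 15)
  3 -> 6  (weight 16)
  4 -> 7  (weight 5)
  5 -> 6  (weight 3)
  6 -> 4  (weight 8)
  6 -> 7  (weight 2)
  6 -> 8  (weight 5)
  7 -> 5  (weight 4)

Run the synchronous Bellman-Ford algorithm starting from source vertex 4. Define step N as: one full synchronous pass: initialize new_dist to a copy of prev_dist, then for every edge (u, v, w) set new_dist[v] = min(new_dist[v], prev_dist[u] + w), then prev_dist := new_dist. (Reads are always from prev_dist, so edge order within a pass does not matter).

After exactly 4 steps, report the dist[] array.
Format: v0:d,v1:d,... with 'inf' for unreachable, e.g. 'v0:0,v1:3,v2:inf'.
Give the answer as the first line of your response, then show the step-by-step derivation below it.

v0:inf,v1:inf,v2:inf,v3:inf,v4:0,v5:9,v6:12,v7:5,v8:17

step 1: dist = v0:inf,v1:inf,v2:inf,v3:inf,v4:0,v5:inf,v6:inf,v7:5,v8:inf
step 2: dist = v0:inf,v1:inf,v2:inf,v3:inf,v4:0,v5:9,v6:inf,v7:5,v8:inf
step 3: dist = v0:inf,v1:inf,v2:inf,v3:inf,v4:0,v5:9,v6:12,v7:5,v8:inf
step 4: dist = v0:inf,v1:inf,v2:inf,v3:inf,v4:0,v5:9,v6:12,v7:5,v8:17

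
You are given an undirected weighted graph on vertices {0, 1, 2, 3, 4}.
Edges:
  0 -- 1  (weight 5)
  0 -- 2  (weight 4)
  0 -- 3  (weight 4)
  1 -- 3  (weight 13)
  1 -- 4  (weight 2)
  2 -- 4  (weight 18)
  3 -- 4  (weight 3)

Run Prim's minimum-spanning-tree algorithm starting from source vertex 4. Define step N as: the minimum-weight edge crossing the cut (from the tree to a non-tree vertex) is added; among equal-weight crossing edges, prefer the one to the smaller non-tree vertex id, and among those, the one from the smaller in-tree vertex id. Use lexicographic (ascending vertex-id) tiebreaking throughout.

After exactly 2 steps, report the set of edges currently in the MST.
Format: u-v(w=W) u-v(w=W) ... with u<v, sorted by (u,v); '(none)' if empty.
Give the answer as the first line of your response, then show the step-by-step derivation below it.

1-4(w=2) 3-4(w=3)

step 1: add edge 1-4 (w=2); MST = {1-4(w=2)}
step 2: add edge 3-4 (w=3); MST = {1-4(w=2) 3-4(w=3)}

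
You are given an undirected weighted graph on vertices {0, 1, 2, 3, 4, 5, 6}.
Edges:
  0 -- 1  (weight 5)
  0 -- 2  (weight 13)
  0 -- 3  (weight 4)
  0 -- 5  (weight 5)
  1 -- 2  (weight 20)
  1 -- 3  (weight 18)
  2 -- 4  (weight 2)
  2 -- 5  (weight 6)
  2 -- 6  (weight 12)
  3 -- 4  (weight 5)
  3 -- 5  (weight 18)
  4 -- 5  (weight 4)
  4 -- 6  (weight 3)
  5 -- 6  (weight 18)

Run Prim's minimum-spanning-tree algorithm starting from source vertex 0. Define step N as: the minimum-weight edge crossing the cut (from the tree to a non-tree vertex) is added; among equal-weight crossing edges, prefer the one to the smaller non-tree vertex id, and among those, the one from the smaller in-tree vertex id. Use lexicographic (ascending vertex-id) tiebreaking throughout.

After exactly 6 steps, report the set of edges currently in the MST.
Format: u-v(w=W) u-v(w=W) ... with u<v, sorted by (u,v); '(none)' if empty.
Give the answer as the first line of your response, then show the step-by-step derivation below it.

0-1(w=5) 0-3(w=4) 2-4(w=2) 3-4(w=5) 4-5(w=4) 4-6(w=3)

step 1: add edge 0-3 (w=4); MST = {0-3(w=4)}
step 2: add edge 0-1 (w=5); MST = {0-1(w=5) 0-3(w=4)}
step 3: add edge 3-4 (w=5); MST = {0-1(w=5) 0-3(w=4) 3-4(w=5)}
step 4: add edge 2-4 (w=2); MST = {0-1(w=5) 0-3(w=4) 2-4(w=2) 3-4(w=5)}
step 5: add edge 4-6 (w=3); MST = {0-1(w=5) 0-3(w=4) 2-4(w=2) 3-4(w=5) 4-6(w=3)}
step 6: add edge 4-5 (w=4); MST = {0-1(w=5) 0-3(w=4) 2-4(w=2) 3-4(w=5) 4-5(w=4) 4-6(w=3)}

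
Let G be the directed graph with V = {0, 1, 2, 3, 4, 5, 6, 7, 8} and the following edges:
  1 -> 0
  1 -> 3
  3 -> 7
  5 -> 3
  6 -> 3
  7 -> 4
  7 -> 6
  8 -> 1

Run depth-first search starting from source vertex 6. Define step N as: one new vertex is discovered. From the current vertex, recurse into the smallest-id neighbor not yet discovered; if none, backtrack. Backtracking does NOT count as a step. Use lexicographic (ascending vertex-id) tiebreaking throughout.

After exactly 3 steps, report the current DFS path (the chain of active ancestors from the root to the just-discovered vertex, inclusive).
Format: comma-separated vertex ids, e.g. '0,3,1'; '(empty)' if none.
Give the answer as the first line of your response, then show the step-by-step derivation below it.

6,3,7

step 1: discover 6; path=6; order=6
step 2: discover 3; path=6>3; order=6,3
step 3: discover 7; path=6>3>7; order=6,3,7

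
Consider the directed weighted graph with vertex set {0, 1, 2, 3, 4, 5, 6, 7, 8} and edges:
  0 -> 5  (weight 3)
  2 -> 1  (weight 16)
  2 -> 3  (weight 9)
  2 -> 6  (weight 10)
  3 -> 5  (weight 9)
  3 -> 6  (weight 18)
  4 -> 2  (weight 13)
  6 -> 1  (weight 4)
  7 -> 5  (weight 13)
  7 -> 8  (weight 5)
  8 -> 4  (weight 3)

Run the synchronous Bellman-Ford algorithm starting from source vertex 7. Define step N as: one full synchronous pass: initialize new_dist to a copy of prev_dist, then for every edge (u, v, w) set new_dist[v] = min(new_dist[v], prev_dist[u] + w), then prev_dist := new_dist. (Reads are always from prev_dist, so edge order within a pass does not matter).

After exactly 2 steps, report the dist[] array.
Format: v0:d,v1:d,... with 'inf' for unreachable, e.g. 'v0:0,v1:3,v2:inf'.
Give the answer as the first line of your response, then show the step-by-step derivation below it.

v0:inf,v1:inf,v2:inf,v3:inf,v4:8,v5:13,v6:inf,v7:0,v8:5

step 1: dist = v0:inf,v1:inf,v2:inf,v3:inf,v4:inf,v5:13,v6:inf,v7:0,v8:5
step 2: dist = v0:inf,v1:inf,v2:inf,v3:inf,v4:8,v5:13,v6:inf,v7:0,v8:5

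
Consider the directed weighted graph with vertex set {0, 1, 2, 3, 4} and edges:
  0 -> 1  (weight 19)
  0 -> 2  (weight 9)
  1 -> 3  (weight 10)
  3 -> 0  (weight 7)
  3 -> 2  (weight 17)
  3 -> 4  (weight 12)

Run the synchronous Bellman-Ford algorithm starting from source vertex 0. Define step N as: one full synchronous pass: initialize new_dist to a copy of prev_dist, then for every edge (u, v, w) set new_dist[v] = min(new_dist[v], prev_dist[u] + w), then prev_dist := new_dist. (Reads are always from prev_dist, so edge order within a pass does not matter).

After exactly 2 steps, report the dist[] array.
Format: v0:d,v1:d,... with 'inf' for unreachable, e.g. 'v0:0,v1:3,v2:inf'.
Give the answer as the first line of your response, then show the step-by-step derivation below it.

v0:0,v1:19,v2:9,v3:29,v4:inf

step 1: dist = v0:0,v1:19,v2:9,v3:inf,v4:inf
step 2: dist = v0:0,v1:19,v2:9,v3:29,v4:inf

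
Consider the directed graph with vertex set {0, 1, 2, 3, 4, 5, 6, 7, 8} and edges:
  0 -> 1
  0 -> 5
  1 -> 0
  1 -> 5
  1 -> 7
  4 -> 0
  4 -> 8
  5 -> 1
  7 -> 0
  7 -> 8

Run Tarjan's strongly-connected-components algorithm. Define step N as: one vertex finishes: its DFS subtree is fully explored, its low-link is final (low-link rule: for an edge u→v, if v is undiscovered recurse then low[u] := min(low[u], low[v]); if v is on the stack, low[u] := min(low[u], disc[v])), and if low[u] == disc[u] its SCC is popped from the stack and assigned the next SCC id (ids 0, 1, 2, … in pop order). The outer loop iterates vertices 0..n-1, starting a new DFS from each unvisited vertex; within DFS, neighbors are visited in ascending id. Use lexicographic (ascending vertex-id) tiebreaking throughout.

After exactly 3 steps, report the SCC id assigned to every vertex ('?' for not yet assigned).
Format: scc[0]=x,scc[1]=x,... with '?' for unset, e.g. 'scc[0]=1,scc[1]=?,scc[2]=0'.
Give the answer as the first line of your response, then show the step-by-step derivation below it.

scc[0]=?,scc[1]=?,scc[2]=?,scc[3]=?,scc[4]=?,scc[5]=?,scc[6]=?,scc[7]=?,scc[8]=0

step 1: low=(low[0]=0,low[1]=0,low[2]=?,low[3]=?,low[4]=?,low[5]=1,low[6]=?,low[7]=?,low[8]=?); scc=(scc[0]=?,scc[1]=?,scc[2]=?,scc[3]=?,scc[4]=?,scc[5]=?,scc[6]=?,scc[7]=?,scc[8]=?)
step 2: low=(low[0]=0,low[1]=0,low[2]=?,low[3]=?,low[4]=?,low[5]=1,low[6]=?,low[7]=0,low[8]=4); scc=(scc[0]=?,scc[1]=?,scc[2]=?,scc[3]=?,scc[4]=?,scc[5]=?,scc[6]=?,scc[7]=?,scc[8]=0)
step 3: low=(low[0]=0,low[1]=0,low[2]=?,low[3]=?,low[4]=?,low[5]=1,low[6]=?,low[7]=0,low[8]=4); scc=(scc[0]=?,scc[1]=?,scc[2]=?,scc[3]=?,scc[4]=?,scc[5]=?,scc[6]=?,scc[7]=?,scc[8]=0)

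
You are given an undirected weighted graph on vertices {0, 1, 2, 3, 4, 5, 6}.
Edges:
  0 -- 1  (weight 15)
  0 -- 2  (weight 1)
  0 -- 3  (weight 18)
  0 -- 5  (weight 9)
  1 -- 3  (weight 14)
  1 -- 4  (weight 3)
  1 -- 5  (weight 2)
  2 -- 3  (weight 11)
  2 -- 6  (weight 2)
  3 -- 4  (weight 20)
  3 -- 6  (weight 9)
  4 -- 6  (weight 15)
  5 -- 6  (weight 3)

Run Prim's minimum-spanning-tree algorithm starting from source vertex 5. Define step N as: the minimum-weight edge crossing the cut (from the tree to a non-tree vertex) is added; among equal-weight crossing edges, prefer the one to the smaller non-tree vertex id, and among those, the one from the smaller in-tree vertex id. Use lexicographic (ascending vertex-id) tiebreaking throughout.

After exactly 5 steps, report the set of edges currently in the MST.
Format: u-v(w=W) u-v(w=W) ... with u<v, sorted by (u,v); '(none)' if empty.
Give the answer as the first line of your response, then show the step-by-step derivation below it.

0-2(w=1) 1-4(w=3) 1-5(w=2) 2-6(w=2) 5-6(w=3)

step 1: add edge 1-5 (w=2); MST = {1-5(w=2)}
step 2: add edge 1-4 (w=3); MST = {1-4(w=3) 1-5(w=2)}
step 3: add edge 5-6 (w=3); MST = {1-4(w=3) 1-5(w=2) 5-6(w=3)}
step 4: add edge 2-6 (w=2); MST = {1-4(w=3) 1-5(w=2) 2-6(w=2) 5-6(w=3)}
step 5: add edge 0-2 (w=1); MST = {0-2(w=1) 1-4(w=3) 1-5(w=2) 2-6(w=2) 5-6(w=3)}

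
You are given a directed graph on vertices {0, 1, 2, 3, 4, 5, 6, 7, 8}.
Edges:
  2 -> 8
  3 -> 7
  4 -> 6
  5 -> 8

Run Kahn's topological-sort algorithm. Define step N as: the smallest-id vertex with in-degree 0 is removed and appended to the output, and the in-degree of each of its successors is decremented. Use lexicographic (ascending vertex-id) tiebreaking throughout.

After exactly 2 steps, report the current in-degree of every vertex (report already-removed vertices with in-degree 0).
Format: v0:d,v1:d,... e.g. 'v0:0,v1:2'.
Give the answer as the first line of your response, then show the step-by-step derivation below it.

v0:0,v1:0,v2:0,v3:0,v4:0,v5:0,v6:1,v7:1,v8:2

step 1: output 0; order=[0]; indeg=(0,0,0,0,0,0,1,1,2)
step 2: output 1; order=[0,1]; indeg=(0,0,0,0,0,0,1,1,2)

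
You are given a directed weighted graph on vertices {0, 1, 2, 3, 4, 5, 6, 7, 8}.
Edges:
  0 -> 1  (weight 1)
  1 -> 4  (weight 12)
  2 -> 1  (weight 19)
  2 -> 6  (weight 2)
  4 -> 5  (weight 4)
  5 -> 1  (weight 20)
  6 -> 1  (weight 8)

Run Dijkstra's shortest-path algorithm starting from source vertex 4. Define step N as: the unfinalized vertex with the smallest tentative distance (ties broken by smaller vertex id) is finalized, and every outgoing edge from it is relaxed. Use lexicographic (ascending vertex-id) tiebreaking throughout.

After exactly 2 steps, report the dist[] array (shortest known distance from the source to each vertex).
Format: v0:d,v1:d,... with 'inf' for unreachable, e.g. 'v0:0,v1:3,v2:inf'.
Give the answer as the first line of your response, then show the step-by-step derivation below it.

v0:inf,v1:24,v2:inf,v3:inf,v4:0,v5:4,v6:inf,v7:inf,v8:inf

step 1: dist = v0:inf,v1:inf,v2:inf,v3:inf,v4:0,v5:4,v6:inf,v7:inf,v8:inf
step 2: dist = v0:inf,v1:24,v2:inf,v3:inf,v4:0,v5:4,v6:inf,v7:inf,v8:inf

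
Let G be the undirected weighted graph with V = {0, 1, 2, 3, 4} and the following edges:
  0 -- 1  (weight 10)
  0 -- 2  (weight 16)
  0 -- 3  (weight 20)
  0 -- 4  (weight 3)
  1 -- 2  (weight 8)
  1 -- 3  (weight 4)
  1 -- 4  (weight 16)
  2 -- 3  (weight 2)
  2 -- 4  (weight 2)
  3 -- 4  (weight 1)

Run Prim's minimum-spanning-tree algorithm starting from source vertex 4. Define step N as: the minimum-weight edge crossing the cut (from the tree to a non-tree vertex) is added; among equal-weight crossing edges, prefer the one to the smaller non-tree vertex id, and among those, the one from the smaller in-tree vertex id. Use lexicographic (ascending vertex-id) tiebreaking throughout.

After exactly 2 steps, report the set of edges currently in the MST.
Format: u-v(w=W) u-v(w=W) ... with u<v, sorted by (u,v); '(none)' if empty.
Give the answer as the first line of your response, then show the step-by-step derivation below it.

2-3(w=2) 3-4(w=1)

step 1: add edge 3-4 (w=1); MST = {3-4(w=1)}
step 2: add edge 2-3 (w=2); MST = {2-3(w=2) 3-4(w=1)}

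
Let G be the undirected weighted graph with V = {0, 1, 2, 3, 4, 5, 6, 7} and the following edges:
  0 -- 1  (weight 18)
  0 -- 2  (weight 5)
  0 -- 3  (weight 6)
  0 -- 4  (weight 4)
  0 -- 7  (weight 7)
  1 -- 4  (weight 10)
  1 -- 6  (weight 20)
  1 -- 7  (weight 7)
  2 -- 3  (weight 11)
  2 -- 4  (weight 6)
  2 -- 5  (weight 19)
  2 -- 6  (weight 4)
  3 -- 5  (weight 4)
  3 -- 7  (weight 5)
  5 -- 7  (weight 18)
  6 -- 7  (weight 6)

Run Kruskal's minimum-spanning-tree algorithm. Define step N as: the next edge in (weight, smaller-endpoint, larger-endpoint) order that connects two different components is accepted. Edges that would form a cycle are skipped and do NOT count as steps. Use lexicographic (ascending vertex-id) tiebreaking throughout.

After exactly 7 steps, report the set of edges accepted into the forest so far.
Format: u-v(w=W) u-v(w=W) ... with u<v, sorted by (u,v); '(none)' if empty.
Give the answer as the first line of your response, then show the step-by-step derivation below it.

0-2(w=5) 0-3(w=6) 0-4(w=4) 1-7(w=7) 2-6(w=4) 3-5(w=4) 3-7(w=5)

step 1: add edge 0-4 (w=4); MST = {0-4(w=4)}
step 2: add edge 2-6 (w=4); MST = {0-4(w=4) 2-6(w=4)}
step 3: add edge 3-5 (w=4); MST = {0-4(w=4) 2-6(w=4) 3-5(w=4)}
step 4: add edge 0-2 (w=5); MST = {0-2(w=5) 0-4(w=4) 2-6(w=4) 3-5(w=4)}
step 5: add edge 3-7 (w=5); MST = {0-2(w=5) 0-4(w=4) 2-6(w=4) 3-5(w=4) 3-7(w=5)}
step 6: add edge 0-3 (w=6); MST = {0-2(w=5) 0-3(w=6) 0-4(w=4) 2-6(w=4) 3-5(w=4) 3-7(w=5)}
step 7: add edge 1-7 (w=7); MST = {0-2(w=5) 0-3(w=6) 0-4(w=4) 1-7(w=7) 2-6(w=4) 3-5(w=4) 3-7(w=5)}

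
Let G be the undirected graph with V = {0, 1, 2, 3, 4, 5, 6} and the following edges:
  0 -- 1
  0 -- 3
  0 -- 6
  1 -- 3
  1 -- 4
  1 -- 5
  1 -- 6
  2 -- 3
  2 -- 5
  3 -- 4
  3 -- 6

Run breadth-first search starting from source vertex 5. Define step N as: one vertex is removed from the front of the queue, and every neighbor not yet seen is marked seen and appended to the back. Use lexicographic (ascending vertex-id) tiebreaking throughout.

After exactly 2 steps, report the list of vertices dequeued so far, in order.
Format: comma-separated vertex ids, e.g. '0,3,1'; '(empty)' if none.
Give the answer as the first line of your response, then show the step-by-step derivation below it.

5,1

step 1: dequeue 5; queue=[1,2]; order=5
step 2: dequeue 1; queue=[2,0,3,4,6]; order=5,1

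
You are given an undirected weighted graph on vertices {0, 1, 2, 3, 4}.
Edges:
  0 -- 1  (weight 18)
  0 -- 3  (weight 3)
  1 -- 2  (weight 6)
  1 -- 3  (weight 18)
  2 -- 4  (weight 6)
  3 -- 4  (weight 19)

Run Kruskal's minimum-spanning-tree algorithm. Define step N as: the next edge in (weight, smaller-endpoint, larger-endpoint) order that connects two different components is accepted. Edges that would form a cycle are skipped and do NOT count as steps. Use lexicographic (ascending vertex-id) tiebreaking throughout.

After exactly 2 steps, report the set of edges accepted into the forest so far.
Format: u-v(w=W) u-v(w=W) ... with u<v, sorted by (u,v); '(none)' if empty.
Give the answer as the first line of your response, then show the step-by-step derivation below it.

0-3(w=3) 1-2(w=6)

step 1: add edge 0-3 (w=3); MST = {0-3(w=3)}
step 2: add edge 1-2 (w=6); MST = {0-3(w=3) 1-2(w=6)}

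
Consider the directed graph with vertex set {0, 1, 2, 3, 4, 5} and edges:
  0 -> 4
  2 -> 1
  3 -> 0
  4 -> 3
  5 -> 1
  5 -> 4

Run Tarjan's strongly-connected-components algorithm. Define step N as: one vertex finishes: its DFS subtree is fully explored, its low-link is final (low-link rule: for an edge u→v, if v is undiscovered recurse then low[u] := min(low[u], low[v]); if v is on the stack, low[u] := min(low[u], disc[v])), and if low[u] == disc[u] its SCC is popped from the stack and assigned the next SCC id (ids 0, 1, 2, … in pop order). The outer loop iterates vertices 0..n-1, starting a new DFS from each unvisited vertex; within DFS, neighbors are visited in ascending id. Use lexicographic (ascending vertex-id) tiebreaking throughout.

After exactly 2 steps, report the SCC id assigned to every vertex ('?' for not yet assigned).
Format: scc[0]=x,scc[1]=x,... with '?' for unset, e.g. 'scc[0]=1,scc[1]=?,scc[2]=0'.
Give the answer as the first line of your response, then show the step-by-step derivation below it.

scc[0]=?,scc[1]=?,scc[2]=?,scc[3]=?,scc[4]=?,scc[5]=?

step 1: low=(low[0]=0,low[1]=?,low[2]=?,low[3]=0,low[4]=1,low[5]=?); scc=(scc[0]=?,scc[1]=?,scc[2]=?,scc[3]=?,scc[4]=?,scc[5]=?)
step 2: low=(low[0]=0,low[1]=?,low[2]=?,low[3]=0,low[4]=0,low[5]=?); scc=(scc[0]=?,scc[1]=?,scc[2]=?,scc[3]=?,scc[4]=?,scc[5]=?)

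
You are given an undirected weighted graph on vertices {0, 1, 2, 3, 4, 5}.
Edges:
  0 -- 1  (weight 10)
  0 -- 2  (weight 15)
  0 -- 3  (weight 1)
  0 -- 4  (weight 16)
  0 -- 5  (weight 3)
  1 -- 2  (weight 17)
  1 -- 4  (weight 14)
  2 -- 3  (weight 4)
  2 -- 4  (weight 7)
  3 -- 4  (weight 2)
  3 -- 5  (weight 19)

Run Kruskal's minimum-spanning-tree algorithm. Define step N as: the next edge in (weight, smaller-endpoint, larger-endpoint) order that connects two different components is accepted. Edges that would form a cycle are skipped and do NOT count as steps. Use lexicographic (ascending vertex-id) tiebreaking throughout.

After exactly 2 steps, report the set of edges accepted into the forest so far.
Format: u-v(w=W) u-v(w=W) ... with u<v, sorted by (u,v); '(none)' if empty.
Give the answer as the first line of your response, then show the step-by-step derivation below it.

0-3(w=1) 3-4(w=2)

step 1: add edge 0-3 (w=1); MST = {0-3(w=1)}
step 2: add edge 3-4 (w=2); MST = {0-3(w=1) 3-4(w=2)}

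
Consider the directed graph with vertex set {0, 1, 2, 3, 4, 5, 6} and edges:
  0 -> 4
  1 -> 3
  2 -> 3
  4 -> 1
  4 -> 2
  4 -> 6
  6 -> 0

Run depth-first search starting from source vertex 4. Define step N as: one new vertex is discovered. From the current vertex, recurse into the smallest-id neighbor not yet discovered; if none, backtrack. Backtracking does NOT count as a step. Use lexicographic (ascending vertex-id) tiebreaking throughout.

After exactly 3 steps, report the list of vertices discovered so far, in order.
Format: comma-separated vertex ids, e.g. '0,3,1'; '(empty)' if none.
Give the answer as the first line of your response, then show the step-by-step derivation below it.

4,1,3

step 1: discover 4; path=4; order=4
step 2: discover 1; path=4>1; order=4,1
step 3: discover 3; path=4>1>3; order=4,1,3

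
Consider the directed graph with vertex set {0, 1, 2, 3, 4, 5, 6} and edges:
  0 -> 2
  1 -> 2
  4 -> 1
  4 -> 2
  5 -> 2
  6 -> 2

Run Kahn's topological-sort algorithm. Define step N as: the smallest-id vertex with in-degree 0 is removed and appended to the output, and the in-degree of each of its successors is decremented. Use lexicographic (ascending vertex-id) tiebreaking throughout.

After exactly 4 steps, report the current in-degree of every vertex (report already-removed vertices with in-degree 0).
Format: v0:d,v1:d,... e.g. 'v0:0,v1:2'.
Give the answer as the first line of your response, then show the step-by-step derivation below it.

v0:0,v1:0,v2:2,v3:0,v4:0,v5:0,v6:0

step 1: output 0; order=[0]; indeg=(0,1,4,0,0,0,0)
step 2: output 3; order=[0,3]; indeg=(0,1,4,0,0,0,0)
step 3: output 4; order=[0,3,4]; indeg=(0,0,3,0,0,0,0)
step 4: output 1; order=[0,3,4,1]; indeg=(0,0,2,0,0,0,0)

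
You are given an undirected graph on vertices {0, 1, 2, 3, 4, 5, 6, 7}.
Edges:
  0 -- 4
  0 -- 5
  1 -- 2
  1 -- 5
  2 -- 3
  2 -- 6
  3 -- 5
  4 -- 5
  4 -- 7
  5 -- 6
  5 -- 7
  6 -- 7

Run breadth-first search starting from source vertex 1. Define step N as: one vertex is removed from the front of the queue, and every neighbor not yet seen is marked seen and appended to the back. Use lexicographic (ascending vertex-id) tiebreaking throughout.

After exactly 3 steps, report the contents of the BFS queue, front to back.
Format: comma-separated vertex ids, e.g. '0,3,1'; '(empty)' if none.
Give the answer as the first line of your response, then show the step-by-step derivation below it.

3,6,0,4,7

step 1: dequeue 1; queue=[2,5]; order=1
step 2: dequeue 2; queue=[5,3,6]; order=1,2
step 3: dequeue 5; queue=[3,6,0,4,7]; order=1,2,5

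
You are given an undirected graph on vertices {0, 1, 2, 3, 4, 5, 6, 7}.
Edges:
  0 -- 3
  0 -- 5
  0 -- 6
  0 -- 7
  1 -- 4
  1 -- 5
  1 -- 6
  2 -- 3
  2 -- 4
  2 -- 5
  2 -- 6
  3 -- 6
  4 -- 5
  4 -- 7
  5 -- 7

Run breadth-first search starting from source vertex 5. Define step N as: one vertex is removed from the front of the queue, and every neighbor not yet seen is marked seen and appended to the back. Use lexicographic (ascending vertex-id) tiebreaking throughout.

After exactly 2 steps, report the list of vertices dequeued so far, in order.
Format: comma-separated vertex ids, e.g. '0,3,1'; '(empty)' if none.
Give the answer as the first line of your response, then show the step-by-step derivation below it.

5,0

step 1: dequeue 5; queue=[0,1,2,4,7]; order=5
step 2: dequeue 0; queue=[1,2,4,7,3,6]; order=5,0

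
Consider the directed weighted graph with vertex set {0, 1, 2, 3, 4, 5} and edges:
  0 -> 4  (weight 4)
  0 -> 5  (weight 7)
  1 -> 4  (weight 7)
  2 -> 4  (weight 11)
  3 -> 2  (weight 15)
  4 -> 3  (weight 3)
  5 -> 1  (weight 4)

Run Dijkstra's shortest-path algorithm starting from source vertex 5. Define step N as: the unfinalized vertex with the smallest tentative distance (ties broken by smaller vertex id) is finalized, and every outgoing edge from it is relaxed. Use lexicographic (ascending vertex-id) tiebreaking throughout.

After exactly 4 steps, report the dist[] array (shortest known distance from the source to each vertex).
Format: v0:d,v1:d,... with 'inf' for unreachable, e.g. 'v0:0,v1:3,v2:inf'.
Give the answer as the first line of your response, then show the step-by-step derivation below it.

v0:inf,v1:4,v2:29,v3:14,v4:11,v5:0

step 1: dist = v0:inf,v1:4,v2:inf,v3:inf,v4:inf,v5:0
step 2: dist = v0:inf,v1:4,v2:inf,v3:inf,v4:11,v5:0
step 3: dist = v0:inf,v1:4,v2:inf,v3:14,v4:11,v5:0
step 4: dist = v0:inf,v1:4,v2:29,v3:14,v4:11,v5:0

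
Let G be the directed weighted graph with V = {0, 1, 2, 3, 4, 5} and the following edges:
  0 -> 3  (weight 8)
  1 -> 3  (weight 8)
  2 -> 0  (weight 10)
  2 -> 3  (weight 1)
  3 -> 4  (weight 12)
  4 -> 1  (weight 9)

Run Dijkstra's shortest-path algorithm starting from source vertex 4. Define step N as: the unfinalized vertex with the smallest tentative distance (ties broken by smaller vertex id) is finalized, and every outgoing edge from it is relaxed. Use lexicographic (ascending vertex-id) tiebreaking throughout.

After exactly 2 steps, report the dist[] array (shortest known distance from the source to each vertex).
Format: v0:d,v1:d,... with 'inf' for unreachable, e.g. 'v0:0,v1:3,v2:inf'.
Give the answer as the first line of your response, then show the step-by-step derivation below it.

v0:inf,v1:9,v2:inf,v3:17,v4:0,v5:inf

step 1: dist = v0:inf,v1:9,v2:inf,v3:inf,v4:0,v5:inf
step 2: dist = v0:inf,v1:9,v2:inf,v3:17,v4:0,v5:inf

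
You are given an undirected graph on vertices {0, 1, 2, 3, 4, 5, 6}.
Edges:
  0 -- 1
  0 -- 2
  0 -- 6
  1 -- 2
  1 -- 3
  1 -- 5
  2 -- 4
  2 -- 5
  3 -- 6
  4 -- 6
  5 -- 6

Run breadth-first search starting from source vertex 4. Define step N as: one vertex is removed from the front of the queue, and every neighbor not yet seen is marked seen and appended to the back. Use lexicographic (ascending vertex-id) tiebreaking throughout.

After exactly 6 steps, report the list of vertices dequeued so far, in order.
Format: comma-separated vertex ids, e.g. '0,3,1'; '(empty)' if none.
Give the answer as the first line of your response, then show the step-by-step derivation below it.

4,2,6,0,1,5

step 1: dequeue 4; queue=[2,6]; order=4
step 2: dequeue 2; queue=[6,0,1,5]; order=4,2
step 3: dequeue 6; queue=[0,1,5,3]; order=4,2,6
step 4: dequeue 0; queue=[1,5,3]; order=4,2,6,0
step 5: dequeue 1; queue=[5,3]; order=4,2,6,0,1
step 6: dequeue 5; queue=[3]; order=4,2,6,0,1,5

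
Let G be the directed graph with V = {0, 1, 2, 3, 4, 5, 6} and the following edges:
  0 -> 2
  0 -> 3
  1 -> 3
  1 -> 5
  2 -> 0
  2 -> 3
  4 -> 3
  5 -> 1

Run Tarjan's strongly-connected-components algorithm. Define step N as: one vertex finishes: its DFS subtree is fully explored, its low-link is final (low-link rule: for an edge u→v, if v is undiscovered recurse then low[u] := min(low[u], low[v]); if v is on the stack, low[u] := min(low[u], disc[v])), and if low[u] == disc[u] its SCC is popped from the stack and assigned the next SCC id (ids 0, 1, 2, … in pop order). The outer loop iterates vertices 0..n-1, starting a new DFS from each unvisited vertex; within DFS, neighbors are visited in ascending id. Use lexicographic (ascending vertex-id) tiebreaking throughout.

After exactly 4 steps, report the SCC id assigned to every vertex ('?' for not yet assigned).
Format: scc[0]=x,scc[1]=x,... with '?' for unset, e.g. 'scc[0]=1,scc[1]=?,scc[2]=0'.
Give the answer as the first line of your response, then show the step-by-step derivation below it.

scc[0]=1,scc[1]=?,scc[2]=1,scc[3]=0,scc[4]=?,scc[5]=?,scc[6]=?

step 1: low=(low[0]=0,low[1]=?,low[2]=0,low[3]=2,low[4]=?,low[5]=?,low[6]=?); scc=(scc[0]=?,scc[1]=?,scc[2]=?,scc[3]=0,scc[4]=?,scc[5]=?,scc[6]=?)
step 2: low=(low[0]=0,low[1]=?,low[2]=0,low[3]=2,low[4]=?,low[5]=?,low[6]=?); scc=(scc[0]=?,scc[1]=?,scc[2]=?,scc[3]=0,scc[4]=?,scc[5]=?,scc[6]=?)
step 3: low=(low[0]=0,low[1]=?,low[2]=0,low[3]=2,low[4]=?,low[5]=?,low[6]=?); scc=(scc[0]=1,scc[1]=?,scc[2]=1,scc[3]=0,scc[4]=?,scc[5]=?,scc[6]=?)
step 4: low=(low[0]=0,low[1]=3,low[2]=0,low[3]=2,low[4]=?,low[5]=3,low[6]=?); scc=(scc[0]=1,scc[1]=?,scc[2]=1,scc[3]=0,scc[4]=?,scc[5]=?,scc[6]=?)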